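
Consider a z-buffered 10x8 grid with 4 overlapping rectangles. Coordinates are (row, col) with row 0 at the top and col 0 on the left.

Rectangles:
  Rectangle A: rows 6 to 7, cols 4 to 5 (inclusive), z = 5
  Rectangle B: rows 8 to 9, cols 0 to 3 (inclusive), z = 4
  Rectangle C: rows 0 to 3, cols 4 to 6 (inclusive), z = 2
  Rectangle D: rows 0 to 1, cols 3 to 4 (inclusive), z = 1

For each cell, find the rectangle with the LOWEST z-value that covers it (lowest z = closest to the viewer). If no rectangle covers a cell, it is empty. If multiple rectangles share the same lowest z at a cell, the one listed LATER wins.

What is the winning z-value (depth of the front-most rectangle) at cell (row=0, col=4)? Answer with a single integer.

Answer: 1

Derivation:
Check cell (0,4):
  A: rows 6-7 cols 4-5 -> outside (row miss)
  B: rows 8-9 cols 0-3 -> outside (row miss)
  C: rows 0-3 cols 4-6 z=2 -> covers; best now C (z=2)
  D: rows 0-1 cols 3-4 z=1 -> covers; best now D (z=1)
Winner: D at z=1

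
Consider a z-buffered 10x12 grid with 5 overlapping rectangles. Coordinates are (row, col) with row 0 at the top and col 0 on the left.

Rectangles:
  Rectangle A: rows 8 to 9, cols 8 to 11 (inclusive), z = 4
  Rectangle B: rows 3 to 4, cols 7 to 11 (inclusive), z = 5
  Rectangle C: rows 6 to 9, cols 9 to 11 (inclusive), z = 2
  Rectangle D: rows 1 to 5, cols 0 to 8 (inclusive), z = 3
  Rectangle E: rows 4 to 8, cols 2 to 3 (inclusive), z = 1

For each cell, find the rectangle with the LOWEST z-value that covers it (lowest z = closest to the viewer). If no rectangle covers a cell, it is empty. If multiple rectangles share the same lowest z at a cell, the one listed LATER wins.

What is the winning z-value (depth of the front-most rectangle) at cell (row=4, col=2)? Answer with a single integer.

Answer: 1

Derivation:
Check cell (4,2):
  A: rows 8-9 cols 8-11 -> outside (row miss)
  B: rows 3-4 cols 7-11 -> outside (col miss)
  C: rows 6-9 cols 9-11 -> outside (row miss)
  D: rows 1-5 cols 0-8 z=3 -> covers; best now D (z=3)
  E: rows 4-8 cols 2-3 z=1 -> covers; best now E (z=1)
Winner: E at z=1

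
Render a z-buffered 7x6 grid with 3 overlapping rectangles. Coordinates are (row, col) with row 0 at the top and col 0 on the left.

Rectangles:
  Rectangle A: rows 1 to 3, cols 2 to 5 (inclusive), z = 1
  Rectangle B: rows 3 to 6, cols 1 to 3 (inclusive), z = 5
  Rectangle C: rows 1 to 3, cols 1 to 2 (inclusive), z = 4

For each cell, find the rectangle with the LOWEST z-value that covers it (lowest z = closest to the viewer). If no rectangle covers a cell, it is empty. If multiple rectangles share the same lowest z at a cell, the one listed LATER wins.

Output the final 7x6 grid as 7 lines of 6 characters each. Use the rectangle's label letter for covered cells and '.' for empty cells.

......
.CAAAA
.CAAAA
.CAAAA
.BBB..
.BBB..
.BBB..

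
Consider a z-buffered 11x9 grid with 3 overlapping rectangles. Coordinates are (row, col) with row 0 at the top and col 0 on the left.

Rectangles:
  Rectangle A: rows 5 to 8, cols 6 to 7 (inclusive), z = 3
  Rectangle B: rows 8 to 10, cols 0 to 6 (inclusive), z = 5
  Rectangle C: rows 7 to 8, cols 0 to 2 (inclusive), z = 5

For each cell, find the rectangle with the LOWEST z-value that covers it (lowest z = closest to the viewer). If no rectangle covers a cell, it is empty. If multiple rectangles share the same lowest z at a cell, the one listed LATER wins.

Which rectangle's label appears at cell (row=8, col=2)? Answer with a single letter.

Check cell (8,2):
  A: rows 5-8 cols 6-7 -> outside (col miss)
  B: rows 8-10 cols 0-6 z=5 -> covers; best now B (z=5)
  C: rows 7-8 cols 0-2 z=5 -> covers; best now C (z=5)
Winner: C at z=5

Answer: C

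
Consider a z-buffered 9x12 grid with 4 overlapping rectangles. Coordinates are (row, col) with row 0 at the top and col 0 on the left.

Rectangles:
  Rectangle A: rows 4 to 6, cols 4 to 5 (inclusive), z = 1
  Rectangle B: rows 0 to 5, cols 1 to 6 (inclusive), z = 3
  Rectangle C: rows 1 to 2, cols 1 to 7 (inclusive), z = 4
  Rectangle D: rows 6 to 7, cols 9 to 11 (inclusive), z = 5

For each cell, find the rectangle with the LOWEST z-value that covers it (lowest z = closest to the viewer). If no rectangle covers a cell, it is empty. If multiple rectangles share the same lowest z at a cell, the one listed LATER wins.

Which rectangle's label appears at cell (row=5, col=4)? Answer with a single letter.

Answer: A

Derivation:
Check cell (5,4):
  A: rows 4-6 cols 4-5 z=1 -> covers; best now A (z=1)
  B: rows 0-5 cols 1-6 z=3 -> covers; best now A (z=1)
  C: rows 1-2 cols 1-7 -> outside (row miss)
  D: rows 6-7 cols 9-11 -> outside (row miss)
Winner: A at z=1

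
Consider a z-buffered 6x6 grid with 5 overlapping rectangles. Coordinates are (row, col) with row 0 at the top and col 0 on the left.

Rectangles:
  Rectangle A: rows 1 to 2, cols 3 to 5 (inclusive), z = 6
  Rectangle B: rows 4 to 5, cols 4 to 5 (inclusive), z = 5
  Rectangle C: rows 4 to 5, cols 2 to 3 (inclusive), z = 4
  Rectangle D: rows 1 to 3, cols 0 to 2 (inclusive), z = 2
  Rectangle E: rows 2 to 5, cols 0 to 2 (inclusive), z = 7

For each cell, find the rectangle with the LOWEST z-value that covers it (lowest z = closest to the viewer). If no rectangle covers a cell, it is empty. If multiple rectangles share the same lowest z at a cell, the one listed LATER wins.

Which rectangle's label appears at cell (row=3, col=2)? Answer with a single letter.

Answer: D

Derivation:
Check cell (3,2):
  A: rows 1-2 cols 3-5 -> outside (row miss)
  B: rows 4-5 cols 4-5 -> outside (row miss)
  C: rows 4-5 cols 2-3 -> outside (row miss)
  D: rows 1-3 cols 0-2 z=2 -> covers; best now D (z=2)
  E: rows 2-5 cols 0-2 z=7 -> covers; best now D (z=2)
Winner: D at z=2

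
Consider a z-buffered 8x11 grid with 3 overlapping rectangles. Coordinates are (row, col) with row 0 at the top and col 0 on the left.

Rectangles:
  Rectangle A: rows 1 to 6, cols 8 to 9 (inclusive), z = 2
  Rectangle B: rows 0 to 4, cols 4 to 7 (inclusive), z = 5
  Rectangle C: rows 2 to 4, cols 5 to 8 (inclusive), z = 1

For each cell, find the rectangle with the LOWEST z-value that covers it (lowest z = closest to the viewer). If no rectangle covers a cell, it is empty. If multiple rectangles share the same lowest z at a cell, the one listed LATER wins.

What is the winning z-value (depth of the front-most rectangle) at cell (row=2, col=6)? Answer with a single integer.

Check cell (2,6):
  A: rows 1-6 cols 8-9 -> outside (col miss)
  B: rows 0-4 cols 4-7 z=5 -> covers; best now B (z=5)
  C: rows 2-4 cols 5-8 z=1 -> covers; best now C (z=1)
Winner: C at z=1

Answer: 1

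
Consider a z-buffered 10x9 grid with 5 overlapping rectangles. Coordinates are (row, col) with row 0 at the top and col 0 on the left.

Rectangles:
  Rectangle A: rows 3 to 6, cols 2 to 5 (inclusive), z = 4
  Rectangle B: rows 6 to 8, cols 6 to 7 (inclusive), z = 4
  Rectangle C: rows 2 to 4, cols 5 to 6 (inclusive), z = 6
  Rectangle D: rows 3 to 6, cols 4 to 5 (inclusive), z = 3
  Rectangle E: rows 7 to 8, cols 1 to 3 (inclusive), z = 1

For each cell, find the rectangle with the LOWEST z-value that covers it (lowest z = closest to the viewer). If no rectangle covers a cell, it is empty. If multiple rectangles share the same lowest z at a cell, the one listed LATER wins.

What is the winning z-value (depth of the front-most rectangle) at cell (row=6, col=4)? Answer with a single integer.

Answer: 3

Derivation:
Check cell (6,4):
  A: rows 3-6 cols 2-5 z=4 -> covers; best now A (z=4)
  B: rows 6-8 cols 6-7 -> outside (col miss)
  C: rows 2-4 cols 5-6 -> outside (row miss)
  D: rows 3-6 cols 4-5 z=3 -> covers; best now D (z=3)
  E: rows 7-8 cols 1-3 -> outside (row miss)
Winner: D at z=3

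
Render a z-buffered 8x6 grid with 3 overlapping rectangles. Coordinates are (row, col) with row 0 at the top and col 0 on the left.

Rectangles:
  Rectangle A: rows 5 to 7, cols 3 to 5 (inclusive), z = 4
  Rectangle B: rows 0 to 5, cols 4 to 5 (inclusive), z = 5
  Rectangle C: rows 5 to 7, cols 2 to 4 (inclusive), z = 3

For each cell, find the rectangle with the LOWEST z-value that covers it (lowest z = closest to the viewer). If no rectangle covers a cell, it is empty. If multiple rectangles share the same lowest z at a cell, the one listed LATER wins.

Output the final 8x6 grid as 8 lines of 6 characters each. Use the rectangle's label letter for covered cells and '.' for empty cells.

....BB
....BB
....BB
....BB
....BB
..CCCA
..CCCA
..CCCA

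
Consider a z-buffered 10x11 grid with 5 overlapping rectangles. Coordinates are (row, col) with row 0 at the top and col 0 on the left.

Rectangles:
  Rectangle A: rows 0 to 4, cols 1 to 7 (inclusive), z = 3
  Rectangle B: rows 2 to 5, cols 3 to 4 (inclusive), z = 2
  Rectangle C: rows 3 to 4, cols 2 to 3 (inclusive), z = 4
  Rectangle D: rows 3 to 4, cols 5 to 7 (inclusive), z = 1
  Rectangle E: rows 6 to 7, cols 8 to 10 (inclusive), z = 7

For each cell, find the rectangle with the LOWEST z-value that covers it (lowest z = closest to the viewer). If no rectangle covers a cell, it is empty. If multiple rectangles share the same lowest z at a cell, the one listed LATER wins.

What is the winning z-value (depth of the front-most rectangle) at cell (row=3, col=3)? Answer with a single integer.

Answer: 2

Derivation:
Check cell (3,3):
  A: rows 0-4 cols 1-7 z=3 -> covers; best now A (z=3)
  B: rows 2-5 cols 3-4 z=2 -> covers; best now B (z=2)
  C: rows 3-4 cols 2-3 z=4 -> covers; best now B (z=2)
  D: rows 3-4 cols 5-7 -> outside (col miss)
  E: rows 6-7 cols 8-10 -> outside (row miss)
Winner: B at z=2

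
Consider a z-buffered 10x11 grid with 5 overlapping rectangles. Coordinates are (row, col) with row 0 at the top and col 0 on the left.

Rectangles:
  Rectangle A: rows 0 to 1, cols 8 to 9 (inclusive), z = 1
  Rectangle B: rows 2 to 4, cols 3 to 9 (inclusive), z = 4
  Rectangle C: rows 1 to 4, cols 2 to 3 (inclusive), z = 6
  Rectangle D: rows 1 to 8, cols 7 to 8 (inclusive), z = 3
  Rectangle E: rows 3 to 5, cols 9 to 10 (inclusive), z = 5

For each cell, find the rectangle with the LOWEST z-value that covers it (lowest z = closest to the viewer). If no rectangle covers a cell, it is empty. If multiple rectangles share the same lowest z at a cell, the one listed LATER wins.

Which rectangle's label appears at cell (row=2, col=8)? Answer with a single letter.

Check cell (2,8):
  A: rows 0-1 cols 8-9 -> outside (row miss)
  B: rows 2-4 cols 3-9 z=4 -> covers; best now B (z=4)
  C: rows 1-4 cols 2-3 -> outside (col miss)
  D: rows 1-8 cols 7-8 z=3 -> covers; best now D (z=3)
  E: rows 3-5 cols 9-10 -> outside (row miss)
Winner: D at z=3

Answer: D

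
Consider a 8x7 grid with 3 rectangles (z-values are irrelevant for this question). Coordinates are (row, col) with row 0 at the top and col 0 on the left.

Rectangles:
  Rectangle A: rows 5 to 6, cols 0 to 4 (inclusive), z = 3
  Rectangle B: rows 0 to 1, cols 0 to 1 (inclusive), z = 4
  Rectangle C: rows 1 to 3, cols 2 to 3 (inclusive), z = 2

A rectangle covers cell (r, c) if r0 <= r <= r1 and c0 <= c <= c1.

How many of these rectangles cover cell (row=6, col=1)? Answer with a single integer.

Check cell (6,1):
  A: rows 5-6 cols 0-4 -> covers
  B: rows 0-1 cols 0-1 -> outside (row miss)
  C: rows 1-3 cols 2-3 -> outside (row miss)
Count covering = 1

Answer: 1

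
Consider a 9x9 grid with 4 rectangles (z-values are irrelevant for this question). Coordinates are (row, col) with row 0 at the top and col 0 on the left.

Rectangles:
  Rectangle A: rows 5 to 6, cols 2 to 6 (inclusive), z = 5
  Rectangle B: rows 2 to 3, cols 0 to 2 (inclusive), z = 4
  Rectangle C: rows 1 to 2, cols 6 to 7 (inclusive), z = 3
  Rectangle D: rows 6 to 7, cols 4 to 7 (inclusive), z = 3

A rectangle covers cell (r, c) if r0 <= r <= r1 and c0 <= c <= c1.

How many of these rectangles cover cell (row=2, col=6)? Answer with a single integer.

Answer: 1

Derivation:
Check cell (2,6):
  A: rows 5-6 cols 2-6 -> outside (row miss)
  B: rows 2-3 cols 0-2 -> outside (col miss)
  C: rows 1-2 cols 6-7 -> covers
  D: rows 6-7 cols 4-7 -> outside (row miss)
Count covering = 1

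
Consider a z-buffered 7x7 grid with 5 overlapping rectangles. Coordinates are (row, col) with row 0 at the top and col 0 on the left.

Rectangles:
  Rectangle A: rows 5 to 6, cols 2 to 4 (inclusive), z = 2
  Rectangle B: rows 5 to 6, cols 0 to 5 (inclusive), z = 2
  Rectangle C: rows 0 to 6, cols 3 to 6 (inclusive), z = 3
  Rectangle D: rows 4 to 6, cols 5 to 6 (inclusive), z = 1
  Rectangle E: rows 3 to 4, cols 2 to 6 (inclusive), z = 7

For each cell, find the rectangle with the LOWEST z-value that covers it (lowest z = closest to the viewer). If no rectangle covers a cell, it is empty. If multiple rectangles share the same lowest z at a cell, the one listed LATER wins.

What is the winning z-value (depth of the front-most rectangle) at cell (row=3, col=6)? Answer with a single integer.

Answer: 3

Derivation:
Check cell (3,6):
  A: rows 5-6 cols 2-4 -> outside (row miss)
  B: rows 5-6 cols 0-5 -> outside (row miss)
  C: rows 0-6 cols 3-6 z=3 -> covers; best now C (z=3)
  D: rows 4-6 cols 5-6 -> outside (row miss)
  E: rows 3-4 cols 2-6 z=7 -> covers; best now C (z=3)
Winner: C at z=3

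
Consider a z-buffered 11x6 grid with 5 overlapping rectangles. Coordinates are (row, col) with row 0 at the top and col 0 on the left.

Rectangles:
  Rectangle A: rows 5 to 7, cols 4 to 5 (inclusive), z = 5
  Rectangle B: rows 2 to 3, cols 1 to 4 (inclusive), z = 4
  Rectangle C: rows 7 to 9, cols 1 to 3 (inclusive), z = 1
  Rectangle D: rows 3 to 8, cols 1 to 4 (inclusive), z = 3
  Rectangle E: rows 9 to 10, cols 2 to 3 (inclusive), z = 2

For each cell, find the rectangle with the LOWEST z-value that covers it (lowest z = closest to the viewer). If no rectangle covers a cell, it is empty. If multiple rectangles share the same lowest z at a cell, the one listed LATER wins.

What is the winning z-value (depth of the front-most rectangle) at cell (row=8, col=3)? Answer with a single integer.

Check cell (8,3):
  A: rows 5-7 cols 4-5 -> outside (row miss)
  B: rows 2-3 cols 1-4 -> outside (row miss)
  C: rows 7-9 cols 1-3 z=1 -> covers; best now C (z=1)
  D: rows 3-8 cols 1-4 z=3 -> covers; best now C (z=1)
  E: rows 9-10 cols 2-3 -> outside (row miss)
Winner: C at z=1

Answer: 1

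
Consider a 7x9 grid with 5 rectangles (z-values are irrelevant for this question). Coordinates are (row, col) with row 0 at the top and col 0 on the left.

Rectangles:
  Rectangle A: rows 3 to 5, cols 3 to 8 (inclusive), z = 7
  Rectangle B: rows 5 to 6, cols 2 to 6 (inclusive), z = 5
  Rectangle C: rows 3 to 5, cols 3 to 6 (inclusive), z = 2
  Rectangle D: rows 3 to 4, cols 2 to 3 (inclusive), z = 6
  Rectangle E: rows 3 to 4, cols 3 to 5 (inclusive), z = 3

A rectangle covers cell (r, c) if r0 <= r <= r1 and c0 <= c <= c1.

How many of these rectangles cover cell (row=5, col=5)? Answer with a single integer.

Answer: 3

Derivation:
Check cell (5,5):
  A: rows 3-5 cols 3-8 -> covers
  B: rows 5-6 cols 2-6 -> covers
  C: rows 3-5 cols 3-6 -> covers
  D: rows 3-4 cols 2-3 -> outside (row miss)
  E: rows 3-4 cols 3-5 -> outside (row miss)
Count covering = 3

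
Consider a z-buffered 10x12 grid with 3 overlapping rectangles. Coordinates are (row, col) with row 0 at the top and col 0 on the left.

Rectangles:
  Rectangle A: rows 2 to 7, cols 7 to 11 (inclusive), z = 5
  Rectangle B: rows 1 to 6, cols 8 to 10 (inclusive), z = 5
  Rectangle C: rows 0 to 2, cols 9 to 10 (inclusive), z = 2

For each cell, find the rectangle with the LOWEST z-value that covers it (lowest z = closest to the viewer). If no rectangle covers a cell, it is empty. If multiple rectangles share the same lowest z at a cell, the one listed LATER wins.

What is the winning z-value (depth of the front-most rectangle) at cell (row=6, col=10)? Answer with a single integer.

Check cell (6,10):
  A: rows 2-7 cols 7-11 z=5 -> covers; best now A (z=5)
  B: rows 1-6 cols 8-10 z=5 -> covers; best now B (z=5)
  C: rows 0-2 cols 9-10 -> outside (row miss)
Winner: B at z=5

Answer: 5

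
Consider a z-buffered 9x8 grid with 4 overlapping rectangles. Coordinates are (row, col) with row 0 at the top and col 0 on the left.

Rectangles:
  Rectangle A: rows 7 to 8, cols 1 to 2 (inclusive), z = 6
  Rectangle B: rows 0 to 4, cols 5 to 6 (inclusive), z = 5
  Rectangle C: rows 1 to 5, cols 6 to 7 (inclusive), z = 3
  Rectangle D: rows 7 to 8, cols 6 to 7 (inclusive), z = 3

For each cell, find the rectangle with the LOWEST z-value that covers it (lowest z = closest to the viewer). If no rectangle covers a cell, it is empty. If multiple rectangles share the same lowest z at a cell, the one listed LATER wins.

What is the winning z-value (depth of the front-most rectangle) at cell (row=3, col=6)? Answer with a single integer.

Answer: 3

Derivation:
Check cell (3,6):
  A: rows 7-8 cols 1-2 -> outside (row miss)
  B: rows 0-4 cols 5-6 z=5 -> covers; best now B (z=5)
  C: rows 1-5 cols 6-7 z=3 -> covers; best now C (z=3)
  D: rows 7-8 cols 6-7 -> outside (row miss)
Winner: C at z=3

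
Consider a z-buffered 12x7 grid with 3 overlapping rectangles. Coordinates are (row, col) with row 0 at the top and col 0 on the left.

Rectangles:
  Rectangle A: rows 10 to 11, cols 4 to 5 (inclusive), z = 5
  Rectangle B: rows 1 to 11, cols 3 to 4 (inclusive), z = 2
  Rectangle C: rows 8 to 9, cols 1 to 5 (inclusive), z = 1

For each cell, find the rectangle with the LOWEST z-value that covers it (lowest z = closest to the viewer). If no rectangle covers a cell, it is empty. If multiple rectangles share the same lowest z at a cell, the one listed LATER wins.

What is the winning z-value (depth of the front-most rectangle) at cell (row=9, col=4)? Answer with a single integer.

Check cell (9,4):
  A: rows 10-11 cols 4-5 -> outside (row miss)
  B: rows 1-11 cols 3-4 z=2 -> covers; best now B (z=2)
  C: rows 8-9 cols 1-5 z=1 -> covers; best now C (z=1)
Winner: C at z=1

Answer: 1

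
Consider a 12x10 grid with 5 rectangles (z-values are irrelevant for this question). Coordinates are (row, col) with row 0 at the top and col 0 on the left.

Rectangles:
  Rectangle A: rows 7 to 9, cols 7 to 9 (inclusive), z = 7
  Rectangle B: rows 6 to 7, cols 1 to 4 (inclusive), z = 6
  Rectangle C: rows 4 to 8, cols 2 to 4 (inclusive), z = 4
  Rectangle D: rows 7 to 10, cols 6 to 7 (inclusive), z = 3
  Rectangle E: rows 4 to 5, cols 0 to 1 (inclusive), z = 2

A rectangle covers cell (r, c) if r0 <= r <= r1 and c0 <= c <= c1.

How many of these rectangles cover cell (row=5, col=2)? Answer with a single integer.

Answer: 1

Derivation:
Check cell (5,2):
  A: rows 7-9 cols 7-9 -> outside (row miss)
  B: rows 6-7 cols 1-4 -> outside (row miss)
  C: rows 4-8 cols 2-4 -> covers
  D: rows 7-10 cols 6-7 -> outside (row miss)
  E: rows 4-5 cols 0-1 -> outside (col miss)
Count covering = 1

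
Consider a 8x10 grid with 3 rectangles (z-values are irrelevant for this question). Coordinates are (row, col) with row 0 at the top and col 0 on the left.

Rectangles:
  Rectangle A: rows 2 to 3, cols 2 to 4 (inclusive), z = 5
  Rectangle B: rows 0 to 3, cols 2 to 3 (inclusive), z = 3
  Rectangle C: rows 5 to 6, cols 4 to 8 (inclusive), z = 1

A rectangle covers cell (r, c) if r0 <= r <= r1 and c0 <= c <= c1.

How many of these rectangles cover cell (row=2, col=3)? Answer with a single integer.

Answer: 2

Derivation:
Check cell (2,3):
  A: rows 2-3 cols 2-4 -> covers
  B: rows 0-3 cols 2-3 -> covers
  C: rows 5-6 cols 4-8 -> outside (row miss)
Count covering = 2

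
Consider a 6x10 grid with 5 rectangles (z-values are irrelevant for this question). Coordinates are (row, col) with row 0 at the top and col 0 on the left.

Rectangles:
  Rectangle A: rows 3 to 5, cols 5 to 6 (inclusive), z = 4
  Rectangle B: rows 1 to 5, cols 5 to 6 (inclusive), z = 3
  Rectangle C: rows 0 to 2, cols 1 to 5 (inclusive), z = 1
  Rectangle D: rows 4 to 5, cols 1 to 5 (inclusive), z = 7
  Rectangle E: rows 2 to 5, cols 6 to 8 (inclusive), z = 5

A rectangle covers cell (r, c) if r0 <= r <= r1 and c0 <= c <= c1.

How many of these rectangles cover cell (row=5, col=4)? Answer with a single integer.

Answer: 1

Derivation:
Check cell (5,4):
  A: rows 3-5 cols 5-6 -> outside (col miss)
  B: rows 1-5 cols 5-6 -> outside (col miss)
  C: rows 0-2 cols 1-5 -> outside (row miss)
  D: rows 4-5 cols 1-5 -> covers
  E: rows 2-5 cols 6-8 -> outside (col miss)
Count covering = 1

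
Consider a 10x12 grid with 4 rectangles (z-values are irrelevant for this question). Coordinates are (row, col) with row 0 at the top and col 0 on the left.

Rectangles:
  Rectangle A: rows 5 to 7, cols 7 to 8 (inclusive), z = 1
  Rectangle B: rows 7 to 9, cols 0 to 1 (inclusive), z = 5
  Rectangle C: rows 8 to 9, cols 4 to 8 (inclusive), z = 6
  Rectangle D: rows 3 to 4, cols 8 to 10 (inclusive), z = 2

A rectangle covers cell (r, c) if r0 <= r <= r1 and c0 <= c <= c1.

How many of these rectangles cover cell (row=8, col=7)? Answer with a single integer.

Answer: 1

Derivation:
Check cell (8,7):
  A: rows 5-7 cols 7-8 -> outside (row miss)
  B: rows 7-9 cols 0-1 -> outside (col miss)
  C: rows 8-9 cols 4-8 -> covers
  D: rows 3-4 cols 8-10 -> outside (row miss)
Count covering = 1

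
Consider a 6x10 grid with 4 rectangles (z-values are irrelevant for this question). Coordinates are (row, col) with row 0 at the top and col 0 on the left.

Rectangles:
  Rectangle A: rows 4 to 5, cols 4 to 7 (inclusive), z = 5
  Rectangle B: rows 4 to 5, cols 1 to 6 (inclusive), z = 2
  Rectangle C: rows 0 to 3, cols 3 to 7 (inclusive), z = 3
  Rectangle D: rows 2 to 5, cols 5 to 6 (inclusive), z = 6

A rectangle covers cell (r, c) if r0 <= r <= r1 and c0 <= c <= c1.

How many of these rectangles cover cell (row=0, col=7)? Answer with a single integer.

Check cell (0,7):
  A: rows 4-5 cols 4-7 -> outside (row miss)
  B: rows 4-5 cols 1-6 -> outside (row miss)
  C: rows 0-3 cols 3-7 -> covers
  D: rows 2-5 cols 5-6 -> outside (row miss)
Count covering = 1

Answer: 1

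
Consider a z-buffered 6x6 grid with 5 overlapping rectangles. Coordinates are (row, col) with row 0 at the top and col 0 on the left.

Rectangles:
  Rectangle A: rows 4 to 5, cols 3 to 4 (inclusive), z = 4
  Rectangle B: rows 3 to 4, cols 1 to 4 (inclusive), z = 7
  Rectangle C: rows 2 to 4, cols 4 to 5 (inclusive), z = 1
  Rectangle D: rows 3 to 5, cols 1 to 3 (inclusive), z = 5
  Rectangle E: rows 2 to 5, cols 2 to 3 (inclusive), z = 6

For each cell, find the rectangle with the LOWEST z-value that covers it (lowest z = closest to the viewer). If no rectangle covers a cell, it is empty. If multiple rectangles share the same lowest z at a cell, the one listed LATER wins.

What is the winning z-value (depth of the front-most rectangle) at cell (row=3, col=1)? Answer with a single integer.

Answer: 5

Derivation:
Check cell (3,1):
  A: rows 4-5 cols 3-4 -> outside (row miss)
  B: rows 3-4 cols 1-4 z=7 -> covers; best now B (z=7)
  C: rows 2-4 cols 4-5 -> outside (col miss)
  D: rows 3-5 cols 1-3 z=5 -> covers; best now D (z=5)
  E: rows 2-5 cols 2-3 -> outside (col miss)
Winner: D at z=5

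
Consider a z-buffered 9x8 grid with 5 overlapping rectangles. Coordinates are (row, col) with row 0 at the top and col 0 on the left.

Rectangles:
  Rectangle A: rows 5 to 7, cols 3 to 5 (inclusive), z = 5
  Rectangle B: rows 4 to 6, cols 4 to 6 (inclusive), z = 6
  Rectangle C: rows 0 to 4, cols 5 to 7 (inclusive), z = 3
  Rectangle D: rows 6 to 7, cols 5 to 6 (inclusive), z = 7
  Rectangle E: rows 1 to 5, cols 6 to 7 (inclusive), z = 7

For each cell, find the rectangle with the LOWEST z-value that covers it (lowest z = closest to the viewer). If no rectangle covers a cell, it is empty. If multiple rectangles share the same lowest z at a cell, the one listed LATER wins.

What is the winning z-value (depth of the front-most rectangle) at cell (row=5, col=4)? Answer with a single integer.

Check cell (5,4):
  A: rows 5-7 cols 3-5 z=5 -> covers; best now A (z=5)
  B: rows 4-6 cols 4-6 z=6 -> covers; best now A (z=5)
  C: rows 0-4 cols 5-7 -> outside (row miss)
  D: rows 6-7 cols 5-6 -> outside (row miss)
  E: rows 1-5 cols 6-7 -> outside (col miss)
Winner: A at z=5

Answer: 5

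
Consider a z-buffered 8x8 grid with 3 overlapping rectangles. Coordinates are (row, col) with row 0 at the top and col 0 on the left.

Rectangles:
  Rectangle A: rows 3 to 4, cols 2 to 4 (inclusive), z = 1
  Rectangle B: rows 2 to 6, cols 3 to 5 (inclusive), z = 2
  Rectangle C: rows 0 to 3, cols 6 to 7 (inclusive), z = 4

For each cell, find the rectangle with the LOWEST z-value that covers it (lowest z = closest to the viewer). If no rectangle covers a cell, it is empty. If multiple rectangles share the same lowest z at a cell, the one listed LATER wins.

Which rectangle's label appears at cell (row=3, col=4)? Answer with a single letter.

Answer: A

Derivation:
Check cell (3,4):
  A: rows 3-4 cols 2-4 z=1 -> covers; best now A (z=1)
  B: rows 2-6 cols 3-5 z=2 -> covers; best now A (z=1)
  C: rows 0-3 cols 6-7 -> outside (col miss)
Winner: A at z=1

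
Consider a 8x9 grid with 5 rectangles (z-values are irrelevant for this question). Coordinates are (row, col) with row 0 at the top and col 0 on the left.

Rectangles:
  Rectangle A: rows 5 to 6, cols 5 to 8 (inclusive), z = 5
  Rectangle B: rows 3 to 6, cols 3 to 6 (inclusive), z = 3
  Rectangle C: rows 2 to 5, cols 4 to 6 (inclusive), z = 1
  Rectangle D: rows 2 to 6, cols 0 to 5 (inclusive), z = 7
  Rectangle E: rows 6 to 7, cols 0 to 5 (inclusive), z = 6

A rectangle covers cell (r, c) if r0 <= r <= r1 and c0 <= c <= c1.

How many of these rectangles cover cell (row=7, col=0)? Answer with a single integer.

Check cell (7,0):
  A: rows 5-6 cols 5-8 -> outside (row miss)
  B: rows 3-6 cols 3-6 -> outside (row miss)
  C: rows 2-5 cols 4-6 -> outside (row miss)
  D: rows 2-6 cols 0-5 -> outside (row miss)
  E: rows 6-7 cols 0-5 -> covers
Count covering = 1

Answer: 1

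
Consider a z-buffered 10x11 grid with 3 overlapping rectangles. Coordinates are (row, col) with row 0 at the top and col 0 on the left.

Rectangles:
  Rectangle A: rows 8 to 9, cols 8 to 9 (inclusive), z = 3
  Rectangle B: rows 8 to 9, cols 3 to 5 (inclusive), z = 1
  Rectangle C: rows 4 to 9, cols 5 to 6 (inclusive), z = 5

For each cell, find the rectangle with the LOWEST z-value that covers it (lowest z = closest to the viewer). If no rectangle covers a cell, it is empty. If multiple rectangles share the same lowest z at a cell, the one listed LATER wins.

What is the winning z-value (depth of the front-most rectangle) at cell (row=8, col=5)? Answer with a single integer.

Check cell (8,5):
  A: rows 8-9 cols 8-9 -> outside (col miss)
  B: rows 8-9 cols 3-5 z=1 -> covers; best now B (z=1)
  C: rows 4-9 cols 5-6 z=5 -> covers; best now B (z=1)
Winner: B at z=1

Answer: 1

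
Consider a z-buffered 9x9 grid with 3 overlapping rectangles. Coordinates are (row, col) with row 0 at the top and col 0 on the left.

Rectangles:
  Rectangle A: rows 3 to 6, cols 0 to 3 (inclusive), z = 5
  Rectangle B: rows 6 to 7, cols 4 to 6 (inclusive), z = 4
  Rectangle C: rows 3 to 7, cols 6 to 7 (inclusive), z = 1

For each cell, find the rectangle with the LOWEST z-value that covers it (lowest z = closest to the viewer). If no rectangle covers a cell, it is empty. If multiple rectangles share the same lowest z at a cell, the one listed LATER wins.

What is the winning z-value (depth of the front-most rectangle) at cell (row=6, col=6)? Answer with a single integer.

Answer: 1

Derivation:
Check cell (6,6):
  A: rows 3-6 cols 0-3 -> outside (col miss)
  B: rows 6-7 cols 4-6 z=4 -> covers; best now B (z=4)
  C: rows 3-7 cols 6-7 z=1 -> covers; best now C (z=1)
Winner: C at z=1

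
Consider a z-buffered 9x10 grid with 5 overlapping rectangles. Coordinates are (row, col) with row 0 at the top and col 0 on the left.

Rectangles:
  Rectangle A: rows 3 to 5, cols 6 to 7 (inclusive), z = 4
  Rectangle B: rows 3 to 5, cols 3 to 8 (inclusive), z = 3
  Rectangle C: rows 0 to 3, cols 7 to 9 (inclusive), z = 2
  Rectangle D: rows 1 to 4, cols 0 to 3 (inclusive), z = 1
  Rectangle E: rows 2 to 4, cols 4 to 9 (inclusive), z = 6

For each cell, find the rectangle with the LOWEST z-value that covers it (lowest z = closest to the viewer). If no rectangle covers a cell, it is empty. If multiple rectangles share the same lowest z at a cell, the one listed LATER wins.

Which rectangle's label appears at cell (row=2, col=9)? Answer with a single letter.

Answer: C

Derivation:
Check cell (2,9):
  A: rows 3-5 cols 6-7 -> outside (row miss)
  B: rows 3-5 cols 3-8 -> outside (row miss)
  C: rows 0-3 cols 7-9 z=2 -> covers; best now C (z=2)
  D: rows 1-4 cols 0-3 -> outside (col miss)
  E: rows 2-4 cols 4-9 z=6 -> covers; best now C (z=2)
Winner: C at z=2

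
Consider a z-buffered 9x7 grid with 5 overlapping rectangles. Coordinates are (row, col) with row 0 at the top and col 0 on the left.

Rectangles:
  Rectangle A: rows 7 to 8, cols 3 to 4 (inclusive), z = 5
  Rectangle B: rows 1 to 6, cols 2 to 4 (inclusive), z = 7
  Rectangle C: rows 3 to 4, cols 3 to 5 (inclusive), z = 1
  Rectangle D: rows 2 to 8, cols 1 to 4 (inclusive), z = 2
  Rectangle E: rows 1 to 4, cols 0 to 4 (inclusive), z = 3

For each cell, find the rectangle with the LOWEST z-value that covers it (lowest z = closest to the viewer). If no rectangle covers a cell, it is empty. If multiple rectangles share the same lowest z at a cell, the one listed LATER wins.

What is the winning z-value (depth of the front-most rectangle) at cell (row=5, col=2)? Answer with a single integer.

Check cell (5,2):
  A: rows 7-8 cols 3-4 -> outside (row miss)
  B: rows 1-6 cols 2-4 z=7 -> covers; best now B (z=7)
  C: rows 3-4 cols 3-5 -> outside (row miss)
  D: rows 2-8 cols 1-4 z=2 -> covers; best now D (z=2)
  E: rows 1-4 cols 0-4 -> outside (row miss)
Winner: D at z=2

Answer: 2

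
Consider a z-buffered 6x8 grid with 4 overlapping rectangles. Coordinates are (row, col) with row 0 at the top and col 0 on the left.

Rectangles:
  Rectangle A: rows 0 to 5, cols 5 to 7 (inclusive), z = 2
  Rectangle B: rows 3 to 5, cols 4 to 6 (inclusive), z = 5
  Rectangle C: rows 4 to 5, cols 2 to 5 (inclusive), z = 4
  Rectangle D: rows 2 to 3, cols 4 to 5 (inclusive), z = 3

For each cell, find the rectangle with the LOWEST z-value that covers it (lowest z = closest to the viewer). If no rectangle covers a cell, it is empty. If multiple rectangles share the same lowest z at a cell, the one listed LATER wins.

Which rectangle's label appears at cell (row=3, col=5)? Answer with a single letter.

Answer: A

Derivation:
Check cell (3,5):
  A: rows 0-5 cols 5-7 z=2 -> covers; best now A (z=2)
  B: rows 3-5 cols 4-6 z=5 -> covers; best now A (z=2)
  C: rows 4-5 cols 2-5 -> outside (row miss)
  D: rows 2-3 cols 4-5 z=3 -> covers; best now A (z=2)
Winner: A at z=2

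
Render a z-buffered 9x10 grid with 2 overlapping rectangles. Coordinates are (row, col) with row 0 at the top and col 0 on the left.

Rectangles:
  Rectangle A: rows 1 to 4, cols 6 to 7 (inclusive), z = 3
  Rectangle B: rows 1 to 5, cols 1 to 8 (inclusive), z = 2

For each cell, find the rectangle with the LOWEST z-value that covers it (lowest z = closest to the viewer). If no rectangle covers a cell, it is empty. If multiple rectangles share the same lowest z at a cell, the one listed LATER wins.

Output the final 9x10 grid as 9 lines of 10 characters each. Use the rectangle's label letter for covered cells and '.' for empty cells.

..........
.BBBBBBBB.
.BBBBBBBB.
.BBBBBBBB.
.BBBBBBBB.
.BBBBBBBB.
..........
..........
..........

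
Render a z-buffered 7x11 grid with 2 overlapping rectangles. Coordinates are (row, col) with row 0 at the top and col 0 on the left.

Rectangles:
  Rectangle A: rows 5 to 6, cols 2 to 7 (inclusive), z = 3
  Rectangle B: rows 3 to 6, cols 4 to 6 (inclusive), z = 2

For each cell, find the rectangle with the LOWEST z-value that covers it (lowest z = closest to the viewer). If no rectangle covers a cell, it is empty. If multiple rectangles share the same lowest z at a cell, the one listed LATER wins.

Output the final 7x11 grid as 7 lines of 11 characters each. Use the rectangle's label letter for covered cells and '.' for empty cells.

...........
...........
...........
....BBB....
....BBB....
..AABBBA...
..AABBBA...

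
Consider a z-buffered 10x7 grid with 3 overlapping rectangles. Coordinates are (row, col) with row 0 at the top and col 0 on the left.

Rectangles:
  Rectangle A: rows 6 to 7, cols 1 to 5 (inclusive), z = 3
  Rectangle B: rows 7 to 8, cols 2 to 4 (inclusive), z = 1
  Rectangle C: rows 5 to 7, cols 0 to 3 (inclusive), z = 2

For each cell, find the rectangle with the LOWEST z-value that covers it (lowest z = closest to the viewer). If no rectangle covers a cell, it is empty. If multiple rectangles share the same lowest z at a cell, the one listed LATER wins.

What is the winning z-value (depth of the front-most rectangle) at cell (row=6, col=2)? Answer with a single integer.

Check cell (6,2):
  A: rows 6-7 cols 1-5 z=3 -> covers; best now A (z=3)
  B: rows 7-8 cols 2-4 -> outside (row miss)
  C: rows 5-7 cols 0-3 z=2 -> covers; best now C (z=2)
Winner: C at z=2

Answer: 2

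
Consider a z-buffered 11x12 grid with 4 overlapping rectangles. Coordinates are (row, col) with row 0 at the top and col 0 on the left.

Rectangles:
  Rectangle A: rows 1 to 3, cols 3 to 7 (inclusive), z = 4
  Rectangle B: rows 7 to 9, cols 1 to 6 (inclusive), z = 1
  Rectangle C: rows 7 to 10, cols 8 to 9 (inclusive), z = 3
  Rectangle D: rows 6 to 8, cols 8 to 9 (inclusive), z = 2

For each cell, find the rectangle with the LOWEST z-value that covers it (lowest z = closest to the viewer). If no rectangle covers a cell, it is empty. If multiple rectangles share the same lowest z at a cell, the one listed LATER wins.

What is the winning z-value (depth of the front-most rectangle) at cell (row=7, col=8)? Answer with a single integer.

Answer: 2

Derivation:
Check cell (7,8):
  A: rows 1-3 cols 3-7 -> outside (row miss)
  B: rows 7-9 cols 1-6 -> outside (col miss)
  C: rows 7-10 cols 8-9 z=3 -> covers; best now C (z=3)
  D: rows 6-8 cols 8-9 z=2 -> covers; best now D (z=2)
Winner: D at z=2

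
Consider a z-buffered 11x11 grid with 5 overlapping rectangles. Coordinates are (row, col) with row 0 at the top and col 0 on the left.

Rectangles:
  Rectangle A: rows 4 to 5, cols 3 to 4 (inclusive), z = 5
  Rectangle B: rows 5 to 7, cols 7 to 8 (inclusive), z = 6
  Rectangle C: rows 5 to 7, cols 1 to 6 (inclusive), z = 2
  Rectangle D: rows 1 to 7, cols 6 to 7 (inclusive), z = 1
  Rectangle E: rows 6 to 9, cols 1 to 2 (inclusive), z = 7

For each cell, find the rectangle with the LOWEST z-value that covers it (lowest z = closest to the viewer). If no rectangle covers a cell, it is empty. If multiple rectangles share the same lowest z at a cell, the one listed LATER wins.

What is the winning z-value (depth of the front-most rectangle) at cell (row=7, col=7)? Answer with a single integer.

Answer: 1

Derivation:
Check cell (7,7):
  A: rows 4-5 cols 3-4 -> outside (row miss)
  B: rows 5-7 cols 7-8 z=6 -> covers; best now B (z=6)
  C: rows 5-7 cols 1-6 -> outside (col miss)
  D: rows 1-7 cols 6-7 z=1 -> covers; best now D (z=1)
  E: rows 6-9 cols 1-2 -> outside (col miss)
Winner: D at z=1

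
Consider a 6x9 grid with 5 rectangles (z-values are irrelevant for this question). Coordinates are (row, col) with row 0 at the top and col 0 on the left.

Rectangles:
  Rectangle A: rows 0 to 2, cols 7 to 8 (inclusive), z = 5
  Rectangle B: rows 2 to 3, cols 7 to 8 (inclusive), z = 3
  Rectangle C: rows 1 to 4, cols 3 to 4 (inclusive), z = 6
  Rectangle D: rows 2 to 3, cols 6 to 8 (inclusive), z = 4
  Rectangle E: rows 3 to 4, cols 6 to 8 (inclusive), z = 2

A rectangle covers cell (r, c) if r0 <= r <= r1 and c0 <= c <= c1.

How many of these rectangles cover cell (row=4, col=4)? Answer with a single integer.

Check cell (4,4):
  A: rows 0-2 cols 7-8 -> outside (row miss)
  B: rows 2-3 cols 7-8 -> outside (row miss)
  C: rows 1-4 cols 3-4 -> covers
  D: rows 2-3 cols 6-8 -> outside (row miss)
  E: rows 3-4 cols 6-8 -> outside (col miss)
Count covering = 1

Answer: 1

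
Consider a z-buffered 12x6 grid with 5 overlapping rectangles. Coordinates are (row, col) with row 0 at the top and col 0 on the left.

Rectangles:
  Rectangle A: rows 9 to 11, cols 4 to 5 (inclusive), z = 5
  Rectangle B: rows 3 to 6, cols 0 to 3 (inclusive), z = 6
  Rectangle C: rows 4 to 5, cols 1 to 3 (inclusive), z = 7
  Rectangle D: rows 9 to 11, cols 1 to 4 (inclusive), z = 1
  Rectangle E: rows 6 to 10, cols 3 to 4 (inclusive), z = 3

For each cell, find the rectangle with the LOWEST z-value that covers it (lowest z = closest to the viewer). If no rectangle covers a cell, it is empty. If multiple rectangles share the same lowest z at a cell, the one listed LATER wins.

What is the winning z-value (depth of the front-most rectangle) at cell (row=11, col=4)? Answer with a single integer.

Answer: 1

Derivation:
Check cell (11,4):
  A: rows 9-11 cols 4-5 z=5 -> covers; best now A (z=5)
  B: rows 3-6 cols 0-3 -> outside (row miss)
  C: rows 4-5 cols 1-3 -> outside (row miss)
  D: rows 9-11 cols 1-4 z=1 -> covers; best now D (z=1)
  E: rows 6-10 cols 3-4 -> outside (row miss)
Winner: D at z=1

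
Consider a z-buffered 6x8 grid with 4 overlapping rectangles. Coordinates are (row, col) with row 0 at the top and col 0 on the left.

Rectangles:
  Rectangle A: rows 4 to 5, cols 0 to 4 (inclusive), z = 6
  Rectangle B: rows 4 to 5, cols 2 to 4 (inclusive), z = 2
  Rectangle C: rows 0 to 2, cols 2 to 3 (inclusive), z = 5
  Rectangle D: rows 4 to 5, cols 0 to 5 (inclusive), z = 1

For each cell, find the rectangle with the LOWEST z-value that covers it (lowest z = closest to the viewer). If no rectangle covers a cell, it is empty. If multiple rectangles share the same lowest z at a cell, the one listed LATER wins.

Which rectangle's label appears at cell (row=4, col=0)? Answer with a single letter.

Answer: D

Derivation:
Check cell (4,0):
  A: rows 4-5 cols 0-4 z=6 -> covers; best now A (z=6)
  B: rows 4-5 cols 2-4 -> outside (col miss)
  C: rows 0-2 cols 2-3 -> outside (row miss)
  D: rows 4-5 cols 0-5 z=1 -> covers; best now D (z=1)
Winner: D at z=1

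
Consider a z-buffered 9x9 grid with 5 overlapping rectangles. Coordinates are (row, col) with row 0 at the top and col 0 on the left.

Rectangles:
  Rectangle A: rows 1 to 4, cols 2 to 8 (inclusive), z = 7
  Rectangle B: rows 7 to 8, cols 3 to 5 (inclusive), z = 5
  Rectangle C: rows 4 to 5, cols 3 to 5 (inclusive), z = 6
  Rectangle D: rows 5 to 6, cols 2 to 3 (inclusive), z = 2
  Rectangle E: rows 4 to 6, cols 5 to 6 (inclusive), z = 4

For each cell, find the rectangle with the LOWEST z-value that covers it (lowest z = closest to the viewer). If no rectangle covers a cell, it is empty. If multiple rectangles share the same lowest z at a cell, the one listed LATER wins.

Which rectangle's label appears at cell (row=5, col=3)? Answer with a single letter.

Answer: D

Derivation:
Check cell (5,3):
  A: rows 1-4 cols 2-8 -> outside (row miss)
  B: rows 7-8 cols 3-5 -> outside (row miss)
  C: rows 4-5 cols 3-5 z=6 -> covers; best now C (z=6)
  D: rows 5-6 cols 2-3 z=2 -> covers; best now D (z=2)
  E: rows 4-6 cols 5-6 -> outside (col miss)
Winner: D at z=2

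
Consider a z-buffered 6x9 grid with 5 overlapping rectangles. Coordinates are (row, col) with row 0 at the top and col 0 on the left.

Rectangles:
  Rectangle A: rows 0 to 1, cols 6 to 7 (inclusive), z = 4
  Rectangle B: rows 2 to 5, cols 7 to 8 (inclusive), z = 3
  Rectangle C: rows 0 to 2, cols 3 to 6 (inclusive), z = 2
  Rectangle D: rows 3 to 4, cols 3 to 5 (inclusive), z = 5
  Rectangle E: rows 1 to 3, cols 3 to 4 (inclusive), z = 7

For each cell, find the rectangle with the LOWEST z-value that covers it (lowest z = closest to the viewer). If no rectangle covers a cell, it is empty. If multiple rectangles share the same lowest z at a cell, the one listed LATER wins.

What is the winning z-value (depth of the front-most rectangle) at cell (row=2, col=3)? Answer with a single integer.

Answer: 2

Derivation:
Check cell (2,3):
  A: rows 0-1 cols 6-7 -> outside (row miss)
  B: rows 2-5 cols 7-8 -> outside (col miss)
  C: rows 0-2 cols 3-6 z=2 -> covers; best now C (z=2)
  D: rows 3-4 cols 3-5 -> outside (row miss)
  E: rows 1-3 cols 3-4 z=7 -> covers; best now C (z=2)
Winner: C at z=2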